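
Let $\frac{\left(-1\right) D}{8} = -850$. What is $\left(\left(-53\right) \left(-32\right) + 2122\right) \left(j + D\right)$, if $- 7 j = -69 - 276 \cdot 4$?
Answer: $\frac{186215314}{7} \approx 2.6602 \cdot 10^{7}$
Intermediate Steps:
$D = 6800$ ($D = \left(-8\right) \left(-850\right) = 6800$)
$j = \frac{1173}{7}$ ($j = - \frac{-69 - 276 \cdot 4}{7} = - \frac{-69 - 1104}{7} = \left(- \frac{1}{7}\right) \left(-1173\right) = \frac{1173}{7} \approx 167.57$)
$\left(\left(-53\right) \left(-32\right) + 2122\right) \left(j + D\right) = \left(\left(-53\right) \left(-32\right) + 2122\right) \left(\frac{1173}{7} + 6800\right) = \left(1696 + 2122\right) \frac{48773}{7} = 3818 \cdot \frac{48773}{7} = \frac{186215314}{7}$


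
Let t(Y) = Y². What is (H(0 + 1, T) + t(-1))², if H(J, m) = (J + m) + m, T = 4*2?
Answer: 324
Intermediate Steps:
T = 8
H(J, m) = J + 2*m
(H(0 + 1, T) + t(-1))² = (((0 + 1) + 2*8) + (-1)²)² = ((1 + 16) + 1)² = (17 + 1)² = 18² = 324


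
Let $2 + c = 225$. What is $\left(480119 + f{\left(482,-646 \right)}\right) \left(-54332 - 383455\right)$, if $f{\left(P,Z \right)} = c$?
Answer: $-210287483154$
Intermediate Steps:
$c = 223$ ($c = -2 + 225 = 223$)
$f{\left(P,Z \right)} = 223$
$\left(480119 + f{\left(482,-646 \right)}\right) \left(-54332 - 383455\right) = \left(480119 + 223\right) \left(-54332 - 383455\right) = 480342 \left(-437787\right) = -210287483154$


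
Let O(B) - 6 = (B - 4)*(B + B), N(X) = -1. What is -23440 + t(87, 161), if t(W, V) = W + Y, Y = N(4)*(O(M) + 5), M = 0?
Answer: -23364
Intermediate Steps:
O(B) = 6 + 2*B*(-4 + B) (O(B) = 6 + (B - 4)*(B + B) = 6 + (-4 + B)*(2*B) = 6 + 2*B*(-4 + B))
Y = -11 (Y = -((6 - 8*0 + 2*0²) + 5) = -((6 + 0 + 2*0) + 5) = -((6 + 0 + 0) + 5) = -(6 + 5) = -1*11 = -11)
t(W, V) = -11 + W (t(W, V) = W - 11 = -11 + W)
-23440 + t(87, 161) = -23440 + (-11 + 87) = -23440 + 76 = -23364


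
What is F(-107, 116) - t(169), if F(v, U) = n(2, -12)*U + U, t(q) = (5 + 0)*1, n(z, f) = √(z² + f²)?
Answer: 111 + 232*√37 ≈ 1522.2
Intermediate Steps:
n(z, f) = √(f² + z²)
t(q) = 5 (t(q) = 5*1 = 5)
F(v, U) = U + 2*U*√37 (F(v, U) = √((-12)² + 2²)*U + U = √(144 + 4)*U + U = √148*U + U = (2*√37)*U + U = 2*U*√37 + U = U + 2*U*√37)
F(-107, 116) - t(169) = 116*(1 + 2*√37) - 1*5 = (116 + 232*√37) - 5 = 111 + 232*√37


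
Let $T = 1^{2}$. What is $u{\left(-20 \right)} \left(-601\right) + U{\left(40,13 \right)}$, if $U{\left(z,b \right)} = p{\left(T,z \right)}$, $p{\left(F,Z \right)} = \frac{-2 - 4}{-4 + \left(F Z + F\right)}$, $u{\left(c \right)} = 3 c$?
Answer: $\frac{1334214}{37} \approx 36060.0$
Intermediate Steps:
$T = 1$
$p{\left(F,Z \right)} = - \frac{6}{-4 + F + F Z}$ ($p{\left(F,Z \right)} = - \frac{6}{-4 + \left(F + F Z\right)} = - \frac{6}{-4 + F + F Z}$)
$U{\left(z,b \right)} = - \frac{6}{-3 + z}$ ($U{\left(z,b \right)} = - \frac{6}{-4 + 1 + 1 z} = - \frac{6}{-4 + 1 + z} = - \frac{6}{-3 + z}$)
$u{\left(-20 \right)} \left(-601\right) + U{\left(40,13 \right)} = 3 \left(-20\right) \left(-601\right) - \frac{6}{-3 + 40} = \left(-60\right) \left(-601\right) - \frac{6}{37} = 36060 - \frac{6}{37} = \frac{1334214}{37}$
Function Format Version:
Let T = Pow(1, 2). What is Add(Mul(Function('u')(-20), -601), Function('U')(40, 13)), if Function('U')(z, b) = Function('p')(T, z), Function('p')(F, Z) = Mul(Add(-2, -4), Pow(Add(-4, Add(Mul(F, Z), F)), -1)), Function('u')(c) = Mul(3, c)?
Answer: Rational(1334214, 37) ≈ 36060.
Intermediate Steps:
T = 1
Function('p')(F, Z) = Mul(-6, Pow(Add(-4, F, Mul(F, Z)), -1)) (Function('p')(F, Z) = Mul(-6, Pow(Add(-4, Add(F, Mul(F, Z))), -1)) = Mul(-6, Pow(Add(-4, F, Mul(F, Z)), -1)))
Function('U')(z, b) = Mul(-6, Pow(Add(-3, z), -1)) (Function('U')(z, b) = Mul(-6, Pow(Add(-4, 1, Mul(1, z)), -1)) = Mul(-6, Pow(Add(-4, 1, z), -1)) = Mul(-6, Pow(Add(-3, z), -1)))
Add(Mul(Function('u')(-20), -601), Function('U')(40, 13)) = Add(Mul(Mul(3, -20), -601), Mul(-6, Pow(Add(-3, 40), -1))) = Add(Mul(-60, -601), Mul(-6, Pow(37, -1))) = Add(36060, Mul(-6, Rational(1, 37))) = Add(36060, Rational(-6, 37)) = Rational(1334214, 37)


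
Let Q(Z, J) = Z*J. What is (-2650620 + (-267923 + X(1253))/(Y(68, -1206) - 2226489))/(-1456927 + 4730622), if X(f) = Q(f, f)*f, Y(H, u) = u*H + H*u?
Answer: -2112762438818/2608594755325 ≈ -0.80992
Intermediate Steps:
Y(H, u) = 2*H*u (Y(H, u) = H*u + H*u = 2*H*u)
Q(Z, J) = J*Z
X(f) = f³ (X(f) = (f*f)*f = f²*f = f³)
(-2650620 + (-267923 + X(1253))/(Y(68, -1206) - 2226489))/(-1456927 + 4730622) = (-2650620 + (-267923 + 1253³)/(2*68*(-1206) - 2226489))/(-1456927 + 4730622) = (-2650620 + (-267923 + 1967221277)/(-164016 - 2226489))/3273695 = (-2650620 + 1966953354/(-2390505))*(1/3273695) = (-2650620 + 1966953354*(-1/2390505))*(1/3273695) = (-2650620 - 655651118/796835)*(1/3273695) = -2112762438818/796835*1/3273695 = -2112762438818/2608594755325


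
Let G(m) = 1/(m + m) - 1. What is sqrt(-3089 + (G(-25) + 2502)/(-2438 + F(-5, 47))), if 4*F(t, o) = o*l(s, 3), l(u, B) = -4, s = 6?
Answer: I*sqrt(1908148496030)/24850 ≈ 55.588*I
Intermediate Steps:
F(t, o) = -o (F(t, o) = (o*(-4))/4 = (-4*o)/4 = -o)
G(m) = -1 + 1/(2*m) (G(m) = 1/(2*m) - 1 = -1 + 1/(2*m))
sqrt(-3089 + (G(-25) + 2502)/(-2438 + F(-5, 47))) = sqrt(-3089 + ((1/2 - 1*(-25))/(-25) + 2502)/(-2438 - 1*47)) = sqrt(-3089 + (-(1/2 + 25)/25 + 2502)/(-2438 - 47)) = sqrt(-3089 + (-1/25*51/2 + 2502)/(-2485)) = sqrt(-3089 + (-51/50 + 2502)*(-1/2485)) = sqrt(-3089 + (125049/50)*(-1/2485)) = sqrt(-3089 - 125049/124250) = sqrt(-383933299/124250) = I*sqrt(1908148496030)/24850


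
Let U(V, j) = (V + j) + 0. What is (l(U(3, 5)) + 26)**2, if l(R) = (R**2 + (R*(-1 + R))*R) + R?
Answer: 298116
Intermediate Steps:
U(V, j) = V + j
l(R) = R + R**2 + R**2*(-1 + R) (l(R) = (R**2 + R**2*(-1 + R)) + R = R + R**2 + R**2*(-1 + R))
(l(U(3, 5)) + 26)**2 = (((3 + 5) + (3 + 5)**3) + 26)**2 = ((8 + 8**3) + 26)**2 = ((8 + 512) + 26)**2 = (520 + 26)**2 = 546**2 = 298116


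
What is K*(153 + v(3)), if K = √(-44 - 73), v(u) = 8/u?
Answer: 467*I*√13 ≈ 1683.8*I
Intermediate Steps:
K = 3*I*√13 (K = √(-117) = 3*I*√13 ≈ 10.817*I)
K*(153 + v(3)) = (3*I*√13)*(153 + 8/3) = (3*I*√13)*(467/3) = 467*I*√13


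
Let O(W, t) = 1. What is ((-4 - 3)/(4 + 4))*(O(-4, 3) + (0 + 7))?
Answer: -7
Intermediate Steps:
((-4 - 3)/(4 + 4))*(O(-4, 3) + (0 + 7)) = ((-4 - 3)/(4 + 4))*(1 + (0 + 7)) = (-7/8)*(1 + 7) = -7*⅛*8 = -7/8*8 = -7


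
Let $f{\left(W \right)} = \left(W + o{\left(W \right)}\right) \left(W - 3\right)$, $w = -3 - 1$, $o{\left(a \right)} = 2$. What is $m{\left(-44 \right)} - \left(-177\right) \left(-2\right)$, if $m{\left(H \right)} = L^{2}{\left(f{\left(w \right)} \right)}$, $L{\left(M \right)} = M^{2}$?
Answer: $38062$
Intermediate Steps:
$w = -4$
$f{\left(W \right)} = \left(-3 + W\right) \left(2 + W\right)$ ($f{\left(W \right)} = \left(W + 2\right) \left(W - 3\right) = \left(2 + W\right) \left(-3 + W\right) = \left(-3 + W\right) \left(2 + W\right)$)
$m{\left(H \right)} = 38416$ ($m{\left(H \right)} = \left(\left(-6 + \left(-4\right)^{2} - -4\right)^{2}\right)^{2} = \left(\left(-6 + 16 + 4\right)^{2}\right)^{2} = \left(14^{2}\right)^{2} = 196^{2} = 38416$)
$m{\left(-44 \right)} - \left(-177\right) \left(-2\right) = 38416 - \left(-177\right) \left(-2\right) = 38416 - 354 = 38062$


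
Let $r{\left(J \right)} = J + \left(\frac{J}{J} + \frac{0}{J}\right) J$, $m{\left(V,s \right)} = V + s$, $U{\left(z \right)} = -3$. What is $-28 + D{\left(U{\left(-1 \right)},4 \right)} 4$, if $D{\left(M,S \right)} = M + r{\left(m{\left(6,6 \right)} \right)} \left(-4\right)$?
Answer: $-424$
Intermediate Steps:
$r{\left(J \right)} = 2 J$ ($r{\left(J \right)} = J + \left(1 + 0\right) J = J + 1 J = J + J = 2 J$)
$D{\left(M,S \right)} = -96 + M$ ($D{\left(M,S \right)} = M + 2 \left(6 + 6\right) \left(-4\right) = M + 2 \cdot 12 \left(-4\right) = M + 24 \left(-4\right) = M - 96 = -96 + M$)
$-28 + D{\left(U{\left(-1 \right)},4 \right)} 4 = -28 + \left(-96 - 3\right) 4 = -28 - 396 = -424$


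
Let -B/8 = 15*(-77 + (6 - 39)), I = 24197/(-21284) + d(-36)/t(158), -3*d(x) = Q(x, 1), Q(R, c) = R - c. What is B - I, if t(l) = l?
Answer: 66590206535/5044308 ≈ 13201.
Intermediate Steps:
d(x) = 1/3 - x/3 (d(x) = -(x - 1*1)/3 = -(x - 1)/3 = -(-1 + x)/3 = 1/3 - x/3)
I = -5340935/5044308 (I = 24197/(-21284) + (1/3 - 1/3*(-36))/158 = 24197*(-1/21284) + (1/3 + 12)*(1/158) = -24197/21284 + (37/3)*(1/158) = -24197/21284 + 37/474 = -5340935/5044308 ≈ -1.0588)
B = 13200 (B = -120*(-77 + (6 - 39)) = -120*(-77 - 33) = -120*(-110) = -8*(-1650) = 13200)
B - I = 13200 - 1*(-5340935/5044308) = 13200 + 5340935/5044308 = 66590206535/5044308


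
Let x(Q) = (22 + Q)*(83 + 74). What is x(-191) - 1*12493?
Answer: -39026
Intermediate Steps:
x(Q) = 3454 + 157*Q (x(Q) = (22 + Q)*157 = 3454 + 157*Q)
x(-191) - 1*12493 = (3454 + 157*(-191)) - 1*12493 = (3454 - 29987) - 12493 = -26533 - 12493 = -39026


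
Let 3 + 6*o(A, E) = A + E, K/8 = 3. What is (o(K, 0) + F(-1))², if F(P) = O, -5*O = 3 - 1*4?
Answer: 1369/100 ≈ 13.690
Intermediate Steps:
K = 24 (K = 8*3 = 24)
O = ⅕ (O = -(3 - 1*4)/5 = -(3 - 4)/5 = -⅕*(-1) = ⅕ ≈ 0.20000)
F(P) = ⅕
o(A, E) = -½ + A/6 + E/6 (o(A, E) = -½ + (A + E)/6 = -½ + (A/6 + E/6) = -½ + A/6 + E/6)
(o(K, 0) + F(-1))² = ((-½ + (⅙)*24 + (⅙)*0) + ⅕)² = ((-½ + 4 + 0) + ⅕)² = (7/2 + ⅕)² = (37/10)² = 1369/100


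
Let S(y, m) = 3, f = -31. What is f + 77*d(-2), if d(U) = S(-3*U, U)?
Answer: 200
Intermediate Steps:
d(U) = 3
f + 77*d(-2) = -31 + 77*3 = -31 + 231 = 200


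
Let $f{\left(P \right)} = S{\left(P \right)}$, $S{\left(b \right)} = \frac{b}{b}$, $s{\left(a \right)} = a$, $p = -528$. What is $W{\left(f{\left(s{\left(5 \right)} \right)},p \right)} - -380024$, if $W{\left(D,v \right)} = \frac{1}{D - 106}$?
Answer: $\frac{39902519}{105} \approx 3.8002 \cdot 10^{5}$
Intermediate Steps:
$S{\left(b \right)} = 1$
$f{\left(P \right)} = 1$
$W{\left(D,v \right)} = \frac{1}{-106 + D}$
$W{\left(f{\left(s{\left(5 \right)} \right)},p \right)} - -380024 = \frac{1}{-106 + 1} - -380024 = \frac{1}{-105} + 380024 = - \frac{1}{105} + 380024 = \frac{39902519}{105}$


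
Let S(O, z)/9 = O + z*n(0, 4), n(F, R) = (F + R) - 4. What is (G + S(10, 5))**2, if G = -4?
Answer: 7396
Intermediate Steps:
n(F, R) = -4 + F + R
S(O, z) = 9*O (S(O, z) = 9*(O + z*(-4 + 0 + 4)) = 9*(O + z*0) = 9*(O + 0) = 9*O)
(G + S(10, 5))**2 = (-4 + 9*10)**2 = (-4 + 90)**2 = 86**2 = 7396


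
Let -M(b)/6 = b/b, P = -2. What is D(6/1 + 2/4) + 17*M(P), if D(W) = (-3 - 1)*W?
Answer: -128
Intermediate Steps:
D(W) = -4*W
M(b) = -6 (M(b) = -6*b/b = -6*1 = -6)
D(6/1 + 2/4) + 17*M(P) = -4*(6/1 + 2/4) + 17*(-6) = -4*(6*1 + 2*(¼)) - 102 = -4*(6 + ½) - 102 = -4*13/2 - 102 = -26 - 102 = -128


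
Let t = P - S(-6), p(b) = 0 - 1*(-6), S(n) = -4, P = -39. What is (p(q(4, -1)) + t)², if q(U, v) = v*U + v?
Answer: 841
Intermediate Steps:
q(U, v) = v + U*v (q(U, v) = U*v + v = v + U*v)
p(b) = 6 (p(b) = 0 + 6 = 6)
t = -35 (t = -39 - 1*(-4) = -39 + 4 = -35)
(p(q(4, -1)) + t)² = (6 - 35)² = (-29)² = 841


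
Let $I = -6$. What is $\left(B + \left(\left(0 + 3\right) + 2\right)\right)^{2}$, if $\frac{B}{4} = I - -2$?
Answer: $121$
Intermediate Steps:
$B = -16$ ($B = 4 \left(-6 - -2\right) = 4 \left(-6 + 2\right) = 4 \left(-4\right) = -16$)
$\left(B + \left(\left(0 + 3\right) + 2\right)\right)^{2} = \left(-16 + \left(\left(0 + 3\right) + 2\right)\right)^{2} = \left(-16 + \left(3 + 2\right)\right)^{2} = \left(-16 + 5\right)^{2} = \left(-11\right)^{2} = 121$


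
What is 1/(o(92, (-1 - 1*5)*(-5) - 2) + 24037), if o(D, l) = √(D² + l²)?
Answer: 24037/577768121 - 68*√2/577768121 ≈ 4.1437e-5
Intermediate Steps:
1/(o(92, (-1 - 1*5)*(-5) - 2) + 24037) = 1/(√(92² + ((-1 - 1*5)*(-5) - 2)²) + 24037) = 1/(√(8464 + ((-1 - 5)*(-5) - 2)²) + 24037) = 1/(√(8464 + (-6*(-5) - 2)²) + 24037) = 1/(√(8464 + (30 - 2)²) + 24037) = 1/(√(8464 + 28²) + 24037) = 1/(√(8464 + 784) + 24037) = 1/(√9248 + 24037) = 1/(68*√2 + 24037) = 1/(24037 + 68*√2)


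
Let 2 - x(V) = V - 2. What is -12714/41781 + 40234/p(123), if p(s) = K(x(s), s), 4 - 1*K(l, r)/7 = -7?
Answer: 560012592/1072379 ≈ 522.21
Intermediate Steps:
x(V) = 4 - V (x(V) = 2 - (V - 2) = 2 - (-2 + V) = 2 + (2 - V) = 4 - V)
K(l, r) = 77 (K(l, r) = 28 - 7*(-7) = 28 + 49 = 77)
p(s) = 77
-12714/41781 + 40234/p(123) = -12714/41781 + 40234/77 = -12714*1/41781 + 40234*(1/77) = -4238/13927 + 40234/77 = 560012592/1072379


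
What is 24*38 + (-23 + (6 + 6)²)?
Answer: 1033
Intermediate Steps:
24*38 + (-23 + (6 + 6)²) = 912 + (-23 + 12²) = 912 + (-23 + 144) = 912 + 121 = 1033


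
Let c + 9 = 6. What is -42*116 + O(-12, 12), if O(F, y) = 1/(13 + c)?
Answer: -48719/10 ≈ -4871.9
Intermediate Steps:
c = -3 (c = -9 + 6 = -3)
O(F, y) = 1/10 (O(F, y) = 1/(13 - 3) = 1/10)
-42*116 + O(-12, 12) = -42*116 + 1/10 = -4872 + 1/10 = -48719/10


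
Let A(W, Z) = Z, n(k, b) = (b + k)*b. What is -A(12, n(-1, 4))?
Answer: -12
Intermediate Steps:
n(k, b) = b*(b + k)
-A(12, n(-1, 4)) = -4*(4 - 1) = -4*3 = -1*12 = -12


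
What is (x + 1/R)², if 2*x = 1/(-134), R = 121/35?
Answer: 85729081/1051575184 ≈ 0.081524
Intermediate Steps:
R = 121/35 (R = 121*(1/35) = 121/35 ≈ 3.4571)
x = -1/268 (x = (½)/(-134) = (½)*(-1/134) = -1/268 ≈ -0.0037313)
(x + 1/R)² = (-1/268 + 1/(121/35))² = (-1/268 + 35/121)² = (9259/32428)² = 85729081/1051575184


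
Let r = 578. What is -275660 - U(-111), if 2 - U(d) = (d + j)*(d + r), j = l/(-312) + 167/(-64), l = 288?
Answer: -273851681/832 ≈ -3.2915e+5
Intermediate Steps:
j = -2939/832 (j = 288/(-312) + 167/(-64) = 288*(-1/312) + 167*(-1/64) = -12/13 - 167/64 = -2939/832 ≈ -3.5325)
U(d) = 2 - (578 + d)*(-2939/832 + d) (U(d) = 2 - (d - 2939/832)*(d + 578) = 2 - (-2939/832 + d)*(578 + d) = 2 - (578 + d)*(-2939/832 + d))
-275660 - U(-111) = -275660 - (850203/416 - 1*(-111)² - 477957/832*(-111)) = -275660 - (850203/416 - 1*12321 + 53053227/832) = -275660 - (850203/416 - 12321 + 53053227/832) = -275660 - 1*44502561/832 = -275660 - 44502561/832 = -273851681/832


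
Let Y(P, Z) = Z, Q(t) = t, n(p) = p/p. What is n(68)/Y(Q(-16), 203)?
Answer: 1/203 ≈ 0.0049261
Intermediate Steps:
n(p) = 1
n(68)/Y(Q(-16), 203) = 1/203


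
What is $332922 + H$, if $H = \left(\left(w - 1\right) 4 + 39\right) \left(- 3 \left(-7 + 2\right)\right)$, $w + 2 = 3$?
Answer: $333507$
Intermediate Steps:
$w = 1$ ($w = -2 + 3 = 1$)
$H = 585$ ($H = \left(\left(1 - 1\right) 4 + 39\right) \left(- 3 \left(-7 + 2\right)\right) = \left(0 \cdot 4 + 39\right) \left(\left(-3\right) \left(-5\right)\right) = \left(0 + 39\right) 15 = 39 \cdot 15 = 585$)
$332922 + H = 332922 + 585 = 333507$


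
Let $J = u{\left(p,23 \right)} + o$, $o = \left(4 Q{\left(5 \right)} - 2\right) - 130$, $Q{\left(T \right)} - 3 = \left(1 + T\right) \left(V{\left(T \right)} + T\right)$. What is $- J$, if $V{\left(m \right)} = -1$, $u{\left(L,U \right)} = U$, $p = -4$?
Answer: $1$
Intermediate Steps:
$Q{\left(T \right)} = 3 + \left(1 + T\right) \left(-1 + T\right)$
$o = -24$ ($o = \left(4 \left(2 + 5^{2}\right) - 2\right) - 130 = \left(4 \left(2 + 25\right) - 2\right) - 130 = \left(4 \cdot 27 - 2\right) - 130 = \left(108 - 2\right) - 130 = 106 - 130 = -24$)
$J = -1$ ($J = 23 - 24 = -1$)
$- J = \left(-1\right) \left(-1\right) = 1$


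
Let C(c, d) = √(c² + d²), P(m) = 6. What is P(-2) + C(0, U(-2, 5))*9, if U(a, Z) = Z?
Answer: 51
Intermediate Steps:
P(-2) + C(0, U(-2, 5))*9 = 6 + √(0² + 5²)*9 = 6 + √(0 + 25)*9 = 6 + √25*9 = 6 + 5*9 = 6 + 45 = 51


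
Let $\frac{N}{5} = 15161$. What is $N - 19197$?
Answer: $56608$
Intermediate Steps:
$N = 75805$ ($N = 5 \cdot 15161 = 75805$)
$N - 19197 = 75805 - 19197 = 56608$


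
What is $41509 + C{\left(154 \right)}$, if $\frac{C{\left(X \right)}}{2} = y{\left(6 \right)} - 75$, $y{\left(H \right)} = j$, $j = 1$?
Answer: $41361$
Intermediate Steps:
$y{\left(H \right)} = 1$
$C{\left(X \right)} = -148$ ($C{\left(X \right)} = 2 \left(1 - 75\right) = 2 \left(-74\right) = -148$)
$41509 + C{\left(154 \right)} = 41509 - 148 = 41361$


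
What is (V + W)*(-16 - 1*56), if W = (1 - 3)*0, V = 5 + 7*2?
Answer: -1368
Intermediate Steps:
V = 19 (V = 5 + 14 = 19)
W = 0 (W = -2*0 = 0)
(V + W)*(-16 - 1*56) = (19 + 0)*(-16 - 1*56) = 19*(-16 - 56) = 19*(-72) = -1368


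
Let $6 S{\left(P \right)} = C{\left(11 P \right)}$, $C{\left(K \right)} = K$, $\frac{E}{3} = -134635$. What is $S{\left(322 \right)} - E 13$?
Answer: $\frac{15754066}{3} \approx 5.2514 \cdot 10^{6}$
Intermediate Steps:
$E = -403905$ ($E = 3 \left(-134635\right) = -403905$)
$S{\left(P \right)} = \frac{11 P}{6}$
$S{\left(322 \right)} - E 13 = \frac{11}{6} \cdot 322 - \left(-403905\right) 13 = \frac{1771}{3} - -5250765 = \frac{1771}{3} + 5250765 = \frac{15754066}{3}$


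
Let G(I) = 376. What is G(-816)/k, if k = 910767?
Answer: 376/910767 ≈ 0.00041284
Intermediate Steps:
G(-816)/k = 376/910767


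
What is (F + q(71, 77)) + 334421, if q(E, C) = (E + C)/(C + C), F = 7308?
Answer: 26313207/77 ≈ 3.4173e+5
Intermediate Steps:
q(E, C) = (C + E)/(2*C) (q(E, C) = (C + E)/((2*C)) = (C + E)*(1/(2*C)) = (C + E)/(2*C))
(F + q(71, 77)) + 334421 = (7308 + (½)*(77 + 71)/77) + 334421 = (7308 + (½)*(1/77)*148) + 334421 = (7308 + 74/77) + 334421 = 562790/77 + 334421 = 26313207/77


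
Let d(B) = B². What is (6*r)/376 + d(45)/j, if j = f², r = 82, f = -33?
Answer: 36033/11374 ≈ 3.1680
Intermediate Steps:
j = 1089 (j = (-33)² = 1089)
(6*r)/376 + d(45)/j = (6*82)/376 + 45²/1089 = 492*(1/376) + 2025*(1/1089) = 123/94 + 225/121 = 36033/11374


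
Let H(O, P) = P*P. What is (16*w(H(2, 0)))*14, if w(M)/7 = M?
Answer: 0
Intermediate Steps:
H(O, P) = P²
w(M) = 7*M
(16*w(H(2, 0)))*14 = (16*(7*0²))*14 = (16*(7*0))*14 = (16*0)*14 = 0*14 = 0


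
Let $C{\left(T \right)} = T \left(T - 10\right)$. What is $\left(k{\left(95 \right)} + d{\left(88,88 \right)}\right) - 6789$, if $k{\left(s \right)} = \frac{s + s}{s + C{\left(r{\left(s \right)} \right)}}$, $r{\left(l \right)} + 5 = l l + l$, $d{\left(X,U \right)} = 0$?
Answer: $- \frac{56343384194}{8299217} \approx -6789.0$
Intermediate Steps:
$r{\left(l \right)} = -5 + l + l^{2}$ ($r{\left(l \right)} = -5 + \left(l l + l\right) = -5 + \left(l^{2} + l\right) = -5 + \left(l + l^{2}\right) = -5 + l + l^{2}$)
$C{\left(T \right)} = T \left(-10 + T\right)$
$k{\left(s \right)} = \frac{2 s}{s + \left(-15 + s + s^{2}\right) \left(-5 + s + s^{2}\right)}$ ($k{\left(s \right)} = \frac{s + s}{s + \left(-5 + s + s^{2}\right) \left(-10 + \left(-5 + s + s^{2}\right)\right)} = \frac{2 s}{s + \left(-5 + s + s^{2}\right) \left(-15 + s + s^{2}\right)} = \frac{2 s}{s + \left(-15 + s + s^{2}\right) \left(-5 + s + s^{2}\right)}$)
$\left(k{\left(95 \right)} + d{\left(88,88 \right)}\right) - 6789 = \left(2 \cdot 95 \frac{1}{95 + \left(-15 + 95 + 95^{2}\right) \left(-5 + 95 + 95^{2}\right)} + 0\right) - 6789 = \left(2 \cdot 95 \frac{1}{95 + \left(-15 + 95 + 9025\right) \left(-5 + 95 + 9025\right)} + 0\right) - 6789 = \left(2 \cdot 95 \frac{1}{95 + 9105 \cdot 9115} + 0\right) - 6789 = \left(2 \cdot 95 \frac{1}{95 + 82992075} + 0\right) - 6789 = \left(2 \cdot 95 \cdot \frac{1}{82992170} + 0\right) - 6789 = \left(\frac{19}{8299217} + 0\right) - 6789 = \frac{19}{8299217} - 6789 = - \frac{56343384194}{8299217}$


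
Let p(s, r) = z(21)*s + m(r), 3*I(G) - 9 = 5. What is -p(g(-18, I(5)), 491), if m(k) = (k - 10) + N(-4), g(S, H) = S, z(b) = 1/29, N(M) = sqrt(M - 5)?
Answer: -13931/29 - 3*I ≈ -480.38 - 3.0*I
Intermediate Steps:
N(M) = sqrt(-5 + M)
I(G) = 14/3 (I(G) = 3 + (1/3)*5 = 3 + 5/3 = 14/3)
z(b) = 1/29
m(k) = -10 + k + 3*I (m(k) = (k - 10) + sqrt(-5 - 4) = (-10 + k) + sqrt(-9) = (-10 + k) + 3*I = -10 + k + 3*I)
p(s, r) = -10 + r + 3*I + s/29 (p(s, r) = s/29 + (-10 + r + 3*I) = -10 + r + 3*I + s/29)
-p(g(-18, I(5)), 491) = -(-10 + 491 + 3*I + (1/29)*(-18)) = -(-10 + 491 + 3*I - 18/29) = -(13931/29 + 3*I) = -13931/29 - 3*I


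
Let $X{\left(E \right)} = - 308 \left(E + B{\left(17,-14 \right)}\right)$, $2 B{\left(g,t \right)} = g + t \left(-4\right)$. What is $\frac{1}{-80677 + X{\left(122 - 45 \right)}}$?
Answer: $- \frac{1}{115635} \approx -8.6479 \cdot 10^{-6}$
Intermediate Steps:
$B{\left(g,t \right)} = \frac{g}{2} - 2 t$ ($B{\left(g,t \right)} = \frac{g + t \left(-4\right)}{2} = \frac{g - 4 t}{2} = \frac{g}{2} - 2 t$)
$X{\left(E \right)} = -11242 - 308 E$ ($X{\left(E \right)} = - 308 \left(E + \left(\frac{1}{2} \cdot 17 - -28\right)\right) = - 308 \left(E + \left(\frac{17}{2} + 28\right)\right) = - 308 \left(E + \frac{73}{2}\right) = - 308 \left(\frac{73}{2} + E\right) = -11242 - 308 E$)
$\frac{1}{-80677 + X{\left(122 - 45 \right)}} = \frac{1}{-80677 - \left(11242 + 308 \left(122 - 45\right)\right)} = \frac{1}{-80677 - 34958} = \frac{1}{-115635} = - \frac{1}{115635}$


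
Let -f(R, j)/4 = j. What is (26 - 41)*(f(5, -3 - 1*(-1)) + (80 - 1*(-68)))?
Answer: -2340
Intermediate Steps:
f(R, j) = -4*j
(26 - 41)*(f(5, -3 - 1*(-1)) + (80 - 1*(-68))) = (26 - 41)*(-4*(-3 - 1*(-1)) + (80 - 1*(-68))) = -15*(-4*(-3 + 1) + (80 + 68)) = -15*(-4*(-2) + 148) = -15*(8 + 148) = -15*156 = -2340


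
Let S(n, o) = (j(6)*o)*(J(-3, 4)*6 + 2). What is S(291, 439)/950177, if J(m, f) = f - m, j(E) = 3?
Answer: 57948/950177 ≈ 0.060987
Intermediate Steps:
S(n, o) = 132*o (S(n, o) = (3*o)*((4 - 1*(-3))*6 + 2) = (3*o)*((4 + 3)*6 + 2) = (3*o)*(7*6 + 2) = (3*o)*(42 + 2) = (3*o)*44 = 132*o)
S(291, 439)/950177 = (132*439)/950177 = 57948*(1/950177) = 57948/950177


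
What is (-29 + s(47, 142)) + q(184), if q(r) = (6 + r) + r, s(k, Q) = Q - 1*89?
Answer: 398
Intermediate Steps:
s(k, Q) = -89 + Q (s(k, Q) = Q - 89 = -89 + Q)
q(r) = 6 + 2*r
(-29 + s(47, 142)) + q(184) = (-29 + (-89 + 142)) + (6 + 2*184) = (-29 + 53) + (6 + 368) = 24 + 374 = 398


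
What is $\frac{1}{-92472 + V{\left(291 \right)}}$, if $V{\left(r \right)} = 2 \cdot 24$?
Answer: $- \frac{1}{92424} \approx -1.082 \cdot 10^{-5}$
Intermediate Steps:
$V{\left(r \right)} = 48$
$\frac{1}{-92472 + V{\left(291 \right)}} = \frac{1}{-92472 + 48} = \frac{1}{-92424} = - \frac{1}{92424}$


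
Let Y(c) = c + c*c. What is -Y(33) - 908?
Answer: -2030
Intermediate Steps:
Y(c) = c + c²
-Y(33) - 908 = -33*(1 + 33) - 908 = -33*34 - 908 = -1*1122 - 908 = -1122 - 908 = -2030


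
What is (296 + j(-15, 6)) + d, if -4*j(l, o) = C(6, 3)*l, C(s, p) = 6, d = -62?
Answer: 513/2 ≈ 256.50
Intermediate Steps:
j(l, o) = -3*l/2
(296 + j(-15, 6)) + d = (296 - 3/2*(-15)) - 62 = (296 + 45/2) - 62 = 637/2 - 62 = 513/2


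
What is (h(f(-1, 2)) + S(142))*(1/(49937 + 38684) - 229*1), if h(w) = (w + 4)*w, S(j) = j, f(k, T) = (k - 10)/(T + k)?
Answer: -4444431552/88621 ≈ -50151.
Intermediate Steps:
f(k, T) = (-10 + k)/(T + k)
h(w) = w*(4 + w) (h(w) = (4 + w)*w = w*(4 + w))
(h(f(-1, 2)) + S(142))*(1/(49937 + 38684) - 229*1) = (((-10 - 1)/(2 - 1))*(4 + (-10 - 1)/(2 - 1)) + 142)*(1/(49937 + 38684) - 229*1) = ((-11/1)*(4 - 11/1) + 142)*(1/88621 - 229) = ((1*(-11))*(4 + 1*(-11)) + 142)*(1/88621 - 229) = (-11*(4 - 11) + 142)*(-20294208/88621) = (-11*(-7) + 142)*(-20294208/88621) = (77 + 142)*(-20294208/88621) = 219*(-20294208/88621) = -4444431552/88621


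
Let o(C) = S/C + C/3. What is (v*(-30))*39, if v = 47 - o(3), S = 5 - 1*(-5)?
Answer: -49920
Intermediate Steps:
S = 10 (S = 5 + 5 = 10)
o(C) = 10/C + C/3
v = 128/3 (v = 47 - (10/3 + (⅓)*3) = 47 - (10*(⅓) + 1) = 47 - (10/3 + 1) = 47 - 1*13/3 = 47 - 13/3 = 128/3 ≈ 42.667)
(v*(-30))*39 = ((128/3)*(-30))*39 = -1280*39 = -49920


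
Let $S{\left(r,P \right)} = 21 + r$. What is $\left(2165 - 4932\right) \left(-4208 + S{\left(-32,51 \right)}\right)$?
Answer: $11673973$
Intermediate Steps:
$\left(2165 - 4932\right) \left(-4208 + S{\left(-32,51 \right)}\right) = \left(2165 - 4932\right) \left(-4208 + \left(21 - 32\right)\right) = - 2767 \left(-4208 - 11\right) = \left(-2767\right) \left(-4219\right) = 11673973$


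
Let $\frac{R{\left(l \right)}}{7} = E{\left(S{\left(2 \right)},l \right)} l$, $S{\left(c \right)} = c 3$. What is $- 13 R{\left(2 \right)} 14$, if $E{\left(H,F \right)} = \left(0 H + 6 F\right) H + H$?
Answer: $-198744$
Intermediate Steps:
$S{\left(c \right)} = 3 c$
$E{\left(H,F \right)} = H + 6 F H$ ($E{\left(H,F \right)} = \left(0 + 6 F\right) H + H = 6 F H + H = H + 6 F H$)
$R{\left(l \right)} = 7 l \left(6 + 36 l\right)$ ($R{\left(l \right)} = 7 \cdot 3 \cdot 2 \left(1 + 6 l\right) l = 7 \cdot 6 \left(1 + 6 l\right) l = 7 \left(6 + 36 l\right) l = 7 l \left(6 + 36 l\right)$)
$- 13 R{\left(2 \right)} 14 = - 13 \cdot 42 \cdot 2 \left(1 + 6 \cdot 2\right) 14 = - 13 \cdot 42 \cdot 2 \left(1 + 12\right) 14 = - 13 \cdot 42 \cdot 2 \cdot 13 \cdot 14 = \left(-13\right) 1092 \cdot 14 = \left(-14196\right) 14 = -198744$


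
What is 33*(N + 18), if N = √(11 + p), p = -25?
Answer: 594 + 33*I*√14 ≈ 594.0 + 123.47*I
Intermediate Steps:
N = I*√14 (N = √(11 - 25) = √(-14) = I*√14 ≈ 3.7417*I)
33*(N + 18) = 33*(I*√14 + 18) = 33*(18 + I*√14) = 594 + 33*I*√14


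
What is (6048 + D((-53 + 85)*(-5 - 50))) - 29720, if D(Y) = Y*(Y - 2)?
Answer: 3077448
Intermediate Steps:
D(Y) = Y*(-2 + Y)
(6048 + D((-53 + 85)*(-5 - 50))) - 29720 = (6048 + ((-53 + 85)*(-5 - 50))*(-2 + (-53 + 85)*(-5 - 50))) - 29720 = (6048 + (32*(-55))*(-2 + 32*(-55))) - 29720 = (6048 - 1760*(-2 - 1760)) - 29720 = (6048 - 1760*(-1762)) - 29720 = (6048 + 3101120) - 29720 = 3107168 - 29720 = 3077448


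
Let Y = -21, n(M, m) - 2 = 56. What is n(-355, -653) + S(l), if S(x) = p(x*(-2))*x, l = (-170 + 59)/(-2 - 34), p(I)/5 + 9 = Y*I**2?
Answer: -1784483/144 ≈ -12392.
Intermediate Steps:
n(M, m) = 58 (n(M, m) = 2 + 56 = 58)
p(I) = -45 - 105*I**2 (p(I) = -45 + 5*(-21*I**2) = -45 - 105*I**2)
l = 37/12 (l = -111/(-36) = -111*(-1/36) = 37/12 ≈ 3.0833)
S(x) = x*(-45 - 420*x**2) (S(x) = (-45 - 105*4*x**2)*x = (-45 - 420*x**2)*x = x*(-45 - 420*x**2))
n(-355, -653) + S(l) = 58 + (-420*(37/12)**3 - 45*37/12) = 58 + (-420*50653/1728 - 555/4) = 58 + (-1772855/144 - 555/4) = 58 - 1792835/144 = -1784483/144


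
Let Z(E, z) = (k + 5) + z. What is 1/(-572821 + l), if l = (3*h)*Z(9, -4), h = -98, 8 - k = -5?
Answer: -1/576937 ≈ -1.7333e-6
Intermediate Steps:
k = 13 (k = 8 - 1*(-5) = 8 + 5 = 13)
Z(E, z) = 18 + z (Z(E, z) = (13 + 5) + z = 18 + z)
l = -4116 (l = (3*(-98))*(18 - 4) = -294*14 = -4116)
1/(-572821 + l) = 1/(-572821 - 4116) = 1/(-576937) = -1/576937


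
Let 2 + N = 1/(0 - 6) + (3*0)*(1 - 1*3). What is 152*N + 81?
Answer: -745/3 ≈ -248.33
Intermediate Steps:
N = -13/6 (N = -2 + (1/(0 - 6) + (3*0)*(1 - 1*3)) = -2 + (1/(-6) + 0*(1 - 3)) = -2 + (-1/6 + 0*(-2)) = -2 + (-1/6 + 0) = -2 - 1/6 = -13/6 ≈ -2.1667)
152*N + 81 = 152*(-13/6) + 81 = -988/3 + 81 = -745/3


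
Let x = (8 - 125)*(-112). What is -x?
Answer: -13104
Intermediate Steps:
x = 13104 (x = -117*(-112) = 13104)
-x = -1*13104 = -13104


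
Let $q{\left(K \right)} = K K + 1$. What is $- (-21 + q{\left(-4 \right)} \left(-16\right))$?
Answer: $293$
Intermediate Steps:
$q{\left(K \right)} = 1 + K^{2}$ ($q{\left(K \right)} = K^{2} + 1 = 1 + K^{2}$)
$- (-21 + q{\left(-4 \right)} \left(-16\right)) = - (-21 + \left(1 + \left(-4\right)^{2}\right) \left(-16\right)) = - (-21 + \left(1 + 16\right) \left(-16\right)) = - (-21 + 17 \left(-16\right)) = - (-21 - 272) = \left(-1\right) \left(-293\right) = 293$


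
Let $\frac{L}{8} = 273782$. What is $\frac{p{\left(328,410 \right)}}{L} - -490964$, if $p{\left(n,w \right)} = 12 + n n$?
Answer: $\frac{268834238595}{547564} \approx 4.9096 \cdot 10^{5}$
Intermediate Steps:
$L = 2190256$ ($L = 8 \cdot 273782 = 2190256$)
$p{\left(n,w \right)} = 12 + n^{2}$
$\frac{p{\left(328,410 \right)}}{L} - -490964 = \frac{12 + 328^{2}}{2190256} - -490964 = \left(12 + 107584\right) \frac{1}{2190256} + 490964 = 107596 \cdot \frac{1}{2190256} + 490964 = \frac{26899}{547564} + 490964 = \frac{268834238595}{547564}$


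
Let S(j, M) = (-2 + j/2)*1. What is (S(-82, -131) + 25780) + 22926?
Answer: 48663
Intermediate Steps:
S(j, M) = -2 + j/2 (S(j, M) = (-2 + j*(½))*1 = (-2 + j/2)*1 = -2 + j/2)
(S(-82, -131) + 25780) + 22926 = ((-2 + (½)*(-82)) + 25780) + 22926 = ((-2 - 41) + 25780) + 22926 = (-43 + 25780) + 22926 = 25737 + 22926 = 48663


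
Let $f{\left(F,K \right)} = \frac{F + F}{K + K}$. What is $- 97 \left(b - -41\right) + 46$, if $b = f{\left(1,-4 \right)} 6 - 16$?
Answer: $- \frac{4467}{2} \approx -2233.5$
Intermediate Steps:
$f{\left(F,K \right)} = \frac{F}{K}$ ($f{\left(F,K \right)} = \frac{2 F}{2 K} = 2 F \frac{1}{2 K} = \frac{F}{K}$)
$b = - \frac{35}{2}$ ($b = 1 \frac{1}{-4} \cdot 6 - 16 = 1 \left(- \frac{1}{4}\right) 6 - 16 = \left(- \frac{1}{4}\right) 6 - 16 = - \frac{3}{2} - 16 = - \frac{35}{2} \approx -17.5$)
$- 97 \left(b - -41\right) + 46 = - 97 \left(- \frac{35}{2} - -41\right) + 46 = - 97 \left(- \frac{35}{2} + 41\right) + 46 = \left(-97\right) \frac{47}{2} + 46 = - \frac{4559}{2} + 46 = - \frac{4467}{2}$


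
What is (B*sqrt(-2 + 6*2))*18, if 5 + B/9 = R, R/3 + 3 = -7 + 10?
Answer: -810*sqrt(10) ≈ -2561.4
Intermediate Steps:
R = 0 (R = -9 + 3*(-7 + 10) = -9 + 3*3 = -9 + 9 = 0)
B = -45 (B = -45 + 9*0 = -45 + 0 = -45)
(B*sqrt(-2 + 6*2))*18 = -45*sqrt(-2 + 6*2)*18 = -45*sqrt(-2 + 12)*18 = -45*sqrt(10)*18 = -810*sqrt(10)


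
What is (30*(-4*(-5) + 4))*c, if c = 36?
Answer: 25920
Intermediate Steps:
(30*(-4*(-5) + 4))*c = (30*(-4*(-5) + 4))*36 = (30*(20 + 4))*36 = (30*24)*36 = 720*36 = 25920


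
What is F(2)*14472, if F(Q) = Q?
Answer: 28944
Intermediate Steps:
F(2)*14472 = 2*14472 = 28944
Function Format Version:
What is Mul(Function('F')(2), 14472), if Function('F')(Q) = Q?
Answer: 28944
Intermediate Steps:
Mul(Function('F')(2), 14472) = Mul(2, 14472) = 28944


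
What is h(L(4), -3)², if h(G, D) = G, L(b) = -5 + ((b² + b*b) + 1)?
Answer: 784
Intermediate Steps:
L(b) = -4 + 2*b² (L(b) = -5 + ((b² + b²) + 1) = -5 + (2*b² + 1) = -5 + (1 + 2*b²) = -4 + 2*b²)
h(L(4), -3)² = (-4 + 2*4²)² = (-4 + 2*16)² = (-4 + 32)² = 28² = 784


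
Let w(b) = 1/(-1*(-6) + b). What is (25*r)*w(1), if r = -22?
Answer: -550/7 ≈ -78.571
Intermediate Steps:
w(b) = 1/(6 + b)
(25*r)*w(1) = (25*(-22))/(6 + 1) = -550/7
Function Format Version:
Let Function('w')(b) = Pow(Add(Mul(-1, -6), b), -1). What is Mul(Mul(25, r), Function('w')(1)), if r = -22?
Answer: Rational(-550, 7) ≈ -78.571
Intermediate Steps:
Function('w')(b) = Pow(Add(6, b), -1)
Mul(Mul(25, r), Function('w')(1)) = Mul(Mul(25, -22), Pow(Add(6, 1), -1)) = Mul(-550, Pow(7, -1)) = Mul(-550, Rational(1, 7)) = Rational(-550, 7)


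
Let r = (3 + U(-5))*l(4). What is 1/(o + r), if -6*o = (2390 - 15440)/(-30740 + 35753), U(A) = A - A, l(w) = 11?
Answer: 1671/55868 ≈ 0.029910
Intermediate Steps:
U(A) = 0
o = 725/1671 (o = -(2390 - 15440)/(6*(-30740 + 35753)) = -(-2175)/5013 = -⅙*(-1450/557) = 725/1671 ≈ 0.43387)
r = 33 (r = (3 + 0)*11 = 3*11 = 33)
1/(o + r) = 1/(725/1671 + 33) = 1/(55868/1671) = 1671/55868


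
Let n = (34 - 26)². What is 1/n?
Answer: 1/64 ≈ 0.015625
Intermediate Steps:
n = 64 (n = 8² = 64)
1/n = 1/64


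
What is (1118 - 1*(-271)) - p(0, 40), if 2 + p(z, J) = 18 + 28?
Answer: 1345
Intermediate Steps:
p(z, J) = 44 (p(z, J) = -2 + (18 + 28) = -2 + 46 = 44)
(1118 - 1*(-271)) - p(0, 40) = (1118 - 1*(-271)) - 1*44 = (1118 + 271) - 44 = 1389 - 44 = 1345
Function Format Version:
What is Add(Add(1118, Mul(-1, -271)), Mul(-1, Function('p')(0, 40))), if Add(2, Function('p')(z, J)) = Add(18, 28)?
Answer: 1345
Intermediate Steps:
Function('p')(z, J) = 44 (Function('p')(z, J) = Add(-2, Add(18, 28)) = Add(-2, 46) = 44)
Add(Add(1118, Mul(-1, -271)), Mul(-1, Function('p')(0, 40))) = Add(Add(1118, Mul(-1, -271)), Mul(-1, 44)) = Add(Add(1118, 271), -44) = Add(1389, -44) = 1345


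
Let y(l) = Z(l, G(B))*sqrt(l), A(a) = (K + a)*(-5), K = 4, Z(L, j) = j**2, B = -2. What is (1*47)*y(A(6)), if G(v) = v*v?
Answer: 3760*I*sqrt(2) ≈ 5317.4*I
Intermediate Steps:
G(v) = v**2
A(a) = -20 - 5*a (A(a) = (4 + a)*(-5) = -20 - 5*a)
y(l) = 16*sqrt(l) (y(l) = ((-2)**2)**2*sqrt(l) = 4**2*sqrt(l) = 16*sqrt(l))
(1*47)*y(A(6)) = (1*47)*(16*sqrt(-20 - 5*6)) = 47*(16*sqrt(-20 - 30)) = 47*(16*sqrt(-50)) = 47*(16*(5*I*sqrt(2))) = 47*(80*I*sqrt(2)) = 3760*I*sqrt(2)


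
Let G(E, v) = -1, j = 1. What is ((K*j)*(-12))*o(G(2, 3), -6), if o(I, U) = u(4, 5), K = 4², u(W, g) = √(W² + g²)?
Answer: -192*√41 ≈ -1229.4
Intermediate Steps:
K = 16
o(I, U) = √41 (o(I, U) = √(4² + 5²) = √(16 + 25) = √41)
((K*j)*(-12))*o(G(2, 3), -6) = ((16*1)*(-12))*√41 = (16*(-12))*√41 = -192*√41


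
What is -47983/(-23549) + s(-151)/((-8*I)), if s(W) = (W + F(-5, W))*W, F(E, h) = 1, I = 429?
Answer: -61451199/13470028 ≈ -4.5621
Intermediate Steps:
s(W) = W*(1 + W) (s(W) = (W + 1)*W = (1 + W)*W = W*(1 + W))
-47983/(-23549) + s(-151)/((-8*I)) = -47983/(-23549) + (-151*(1 - 151))/((-8*429)) = -47983*(-1/23549) - 151*(-150)/(-3432) = 47983/23549 + 22650*(-1/3432) = 47983/23549 - 3775/572 = -61451199/13470028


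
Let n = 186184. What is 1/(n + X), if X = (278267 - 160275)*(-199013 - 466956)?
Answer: -1/78578828064 ≈ -1.2726e-11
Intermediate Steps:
X = -78579014248 (X = 117992*(-665969) = -78579014248)
1/(n + X) = 1/(186184 - 78579014248) = 1/(-78578828064) = -1/78578828064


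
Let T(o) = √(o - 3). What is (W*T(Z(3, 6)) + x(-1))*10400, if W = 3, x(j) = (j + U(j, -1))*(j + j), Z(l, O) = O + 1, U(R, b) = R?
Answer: 104000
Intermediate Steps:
Z(l, O) = 1 + O
x(j) = 4*j² (x(j) = (j + j)*(j + j) = (2*j)*(2*j) = 4*j²)
T(o) = √(-3 + o)
(W*T(Z(3, 6)) + x(-1))*10400 = (3*√(-3 + (1 + 6)) + 4*(-1)²)*10400 = (3*√(-3 + 7) + 4*1)*10400 = (3*√4 + 4)*10400 = (3*2 + 4)*10400 = (6 + 4)*10400 = 10*10400 = 104000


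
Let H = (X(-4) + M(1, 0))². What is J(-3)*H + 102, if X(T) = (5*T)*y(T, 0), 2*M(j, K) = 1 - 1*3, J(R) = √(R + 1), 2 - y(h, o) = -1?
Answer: 102 + 3721*I*√2 ≈ 102.0 + 5262.3*I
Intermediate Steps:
y(h, o) = 3 (y(h, o) = 2 - 1*(-1) = 2 + 1 = 3)
J(R) = √(1 + R)
M(j, K) = -1 (M(j, K) = (1 - 1*3)/2 = (1 - 3)/2 = (½)*(-2) = -1)
X(T) = 15*T (X(T) = (5*T)*3 = 15*T)
H = 3721 (H = (15*(-4) - 1)² = (-60 - 1)² = (-61)² = 3721)
J(-3)*H + 102 = √(1 - 3)*3721 + 102 = √(-2)*3721 + 102 = (I*√2)*3721 + 102 = 3721*I*√2 + 102 = 102 + 3721*I*√2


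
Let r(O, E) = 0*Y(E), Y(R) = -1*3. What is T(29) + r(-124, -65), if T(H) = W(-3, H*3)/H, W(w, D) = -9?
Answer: -9/29 ≈ -0.31034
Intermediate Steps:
Y(R) = -3
r(O, E) = 0 (r(O, E) = 0*(-3) = 0)
T(H) = -9/H
T(29) + r(-124, -65) = -9/29 + 0 = -9/29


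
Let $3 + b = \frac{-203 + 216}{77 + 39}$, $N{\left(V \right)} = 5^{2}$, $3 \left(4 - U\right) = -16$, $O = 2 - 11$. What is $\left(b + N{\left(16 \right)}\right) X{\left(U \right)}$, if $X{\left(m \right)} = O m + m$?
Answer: $- \frac{47880}{29} \approx -1651.0$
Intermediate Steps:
$O = -9$
$U = \frac{28}{3}$ ($U = 4 - - \frac{16}{3} = 4 + \frac{16}{3} = \frac{28}{3} \approx 9.3333$)
$N{\left(V \right)} = 25$
$b = - \frac{335}{116}$ ($b = -3 + \frac{-203 + 216}{77 + 39} = -3 + \frac{13}{116} = - \frac{335}{116} \approx -2.8879$)
$X{\left(m \right)} = - 8 m$ ($X{\left(m \right)} = - 9 m + m = - 8 m$)
$\left(b + N{\left(16 \right)}\right) X{\left(U \right)} = \left(- \frac{335}{116} + 25\right) \left(\left(-8\right) \frac{28}{3}\right) = \frac{2565}{116} \left(- \frac{224}{3}\right) = - \frac{47880}{29}$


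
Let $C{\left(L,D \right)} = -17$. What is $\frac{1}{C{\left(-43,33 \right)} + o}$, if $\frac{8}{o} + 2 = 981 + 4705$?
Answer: $- \frac{1421}{24155} \approx -0.058828$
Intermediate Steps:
$o = \frac{2}{1421}$ ($o = \frac{8}{-2 + \left(981 + 4705\right)} = \frac{8}{-2 + 5686} = \frac{8}{5684} = 8 \cdot \frac{1}{5684} = \frac{2}{1421} \approx 0.0014075$)
$\frac{1}{C{\left(-43,33 \right)} + o} = \frac{1}{-17 + \frac{2}{1421}} = \frac{1}{- \frac{24155}{1421}} = - \frac{1421}{24155}$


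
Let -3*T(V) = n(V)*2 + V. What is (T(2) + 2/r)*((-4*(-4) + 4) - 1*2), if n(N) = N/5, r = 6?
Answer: -54/5 ≈ -10.800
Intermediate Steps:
n(N) = N/5 (n(N) = N*(⅕) = N/5)
T(V) = -7*V/15 (T(V) = -((V/5)*2 + V)/3 = -(2*V/5 + V)/3 = -7*V/15)
(T(2) + 2/r)*((-4*(-4) + 4) - 1*2) = (-7/15*2 + 2/6)*((-4*(-4) + 4) - 1*2) = (-14/15 + 2*(⅙))*((16 + 4) - 2) = (-14/15 + ⅓)*(20 - 2) = -⅗*18 = -54/5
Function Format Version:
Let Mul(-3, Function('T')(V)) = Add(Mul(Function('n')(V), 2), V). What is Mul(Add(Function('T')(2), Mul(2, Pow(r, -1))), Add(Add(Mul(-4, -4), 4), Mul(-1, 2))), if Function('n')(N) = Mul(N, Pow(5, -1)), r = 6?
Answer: Rational(-54, 5) ≈ -10.800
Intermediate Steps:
Function('n')(N) = Mul(Rational(1, 5), N) (Function('n')(N) = Mul(N, Rational(1, 5)) = Mul(Rational(1, 5), N))
Function('T')(V) = Mul(Rational(-7, 15), V) (Function('T')(V) = Mul(Rational(-1, 3), Add(Mul(Mul(Rational(1, 5), V), 2), V)) = Mul(Rational(-1, 3), Add(Mul(Rational(2, 5), V), V)) = Mul(Rational(-1, 3), Mul(Rational(7, 5), V)) = Mul(Rational(-7, 15), V))
Mul(Add(Function('T')(2), Mul(2, Pow(r, -1))), Add(Add(Mul(-4, -4), 4), Mul(-1, 2))) = Mul(Add(Mul(Rational(-7, 15), 2), Mul(2, Pow(6, -1))), Add(Add(Mul(-4, -4), 4), Mul(-1, 2))) = Mul(Add(Rational(-14, 15), Mul(2, Rational(1, 6))), Add(Add(16, 4), -2)) = Mul(Add(Rational(-14, 15), Rational(1, 3)), Add(20, -2)) = Mul(Rational(-3, 5), 18) = Rational(-54, 5)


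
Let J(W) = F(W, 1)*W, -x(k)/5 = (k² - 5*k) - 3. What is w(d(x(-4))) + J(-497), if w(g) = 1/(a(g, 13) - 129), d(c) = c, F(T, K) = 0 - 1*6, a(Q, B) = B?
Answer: 345911/116 ≈ 2982.0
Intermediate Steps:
x(k) = 15 - 5*k² + 25*k (x(k) = -5*((k² - 5*k) - 3) = -5*(-3 + k² - 5*k) = 15 - 5*k² + 25*k)
F(T, K) = -6 (F(T, K) = 0 - 6 = -6)
J(W) = -6*W
w(g) = -1/116 (w(g) = 1/(13 - 129) = 1/(-116) = -1/116)
w(d(x(-4))) + J(-497) = -1/116 - 6*(-497) = -1/116 + 2982 = 345911/116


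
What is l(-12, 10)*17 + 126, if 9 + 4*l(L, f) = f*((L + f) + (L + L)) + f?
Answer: -3899/4 ≈ -974.75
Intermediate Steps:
l(L, f) = -9/4 + f/4 + f*(f + 3*L)/4 (l(L, f) = -9/4 + (f*((L + f) + (L + L)) + f)/4 = -9/4 + (f*((L + f) + 2*L) + f)/4 = -9/4 + (f*(f + 3*L) + f)/4 = -9/4 + (f + f*(f + 3*L))/4 = -9/4 + (f/4 + f*(f + 3*L)/4) = -9/4 + f/4 + f*(f + 3*L)/4)
l(-12, 10)*17 + 126 = (-9/4 + (1/4)*10 + (1/4)*10**2 + (3/4)*(-12)*10)*17 + 126 = (-9/4 + 5/2 + (1/4)*100 - 90)*17 + 126 = (-9/4 + 5/2 + 25 - 90)*17 + 126 = -259/4*17 + 126 = -4403/4 + 126 = -3899/4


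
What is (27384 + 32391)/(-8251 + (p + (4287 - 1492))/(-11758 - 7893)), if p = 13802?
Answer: -1174638525/162156998 ≈ -7.2438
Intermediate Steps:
(27384 + 32391)/(-8251 + (p + (4287 - 1492))/(-11758 - 7893)) = (27384 + 32391)/(-8251 + (13802 + (4287 - 1492))/(-11758 - 7893)) = 59775/(-8251 + (13802 + 2795)/(-19651)) = 59775/(-8251 + 16597*(-1/19651)) = 59775/(-8251 - 16597/19651) = 59775/(-162156998/19651) = 59775*(-19651/162156998) = -1174638525/162156998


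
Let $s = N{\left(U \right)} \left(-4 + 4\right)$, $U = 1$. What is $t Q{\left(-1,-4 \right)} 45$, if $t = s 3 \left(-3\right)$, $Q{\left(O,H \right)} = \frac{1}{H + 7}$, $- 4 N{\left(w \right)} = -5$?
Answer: $0$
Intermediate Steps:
$N{\left(w \right)} = \frac{5}{4}$ ($N{\left(w \right)} = \left(- \frac{1}{4}\right) \left(-5\right) = \frac{5}{4}$)
$Q{\left(O,H \right)} = \frac{1}{7 + H}$
$s = 0$ ($s = \frac{5 \left(-4 + 4\right)}{4} = \frac{5}{4} \cdot 0 = 0$)
$t = 0$ ($t = 0 \cdot 3 \left(-3\right) = 0 \left(-3\right) = 0$)
$t Q{\left(-1,-4 \right)} 45 = \frac{0}{7 - 4} \cdot 45 = \frac{0}{3} \cdot 45 = 0 \cdot \frac{1}{3} \cdot 45 = 0 \cdot 45 = 0$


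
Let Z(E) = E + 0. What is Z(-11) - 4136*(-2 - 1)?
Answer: 12397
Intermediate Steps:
Z(E) = E
Z(-11) - 4136*(-2 - 1) = -11 - 4136*(-2 - 1) = -11 - 4136*(-3) = -11 - 376*(-33) = -11 + 12408 = 12397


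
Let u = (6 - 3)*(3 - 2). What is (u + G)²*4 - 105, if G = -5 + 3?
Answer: -101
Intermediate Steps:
G = -2
u = 3 (u = 3*1 = 3)
(u + G)²*4 - 105 = (3 - 2)²*4 - 105 = 1²*4 - 105 = 1*4 - 105 = 4 - 105 = -101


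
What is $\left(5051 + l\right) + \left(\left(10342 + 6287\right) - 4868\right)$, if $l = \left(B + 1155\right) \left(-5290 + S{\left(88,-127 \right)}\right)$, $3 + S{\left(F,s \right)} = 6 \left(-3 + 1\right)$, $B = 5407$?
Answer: $-34794598$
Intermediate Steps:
$S{\left(F,s \right)} = -15$ ($S{\left(F,s \right)} = -3 + 6 \left(-3 + 1\right) = -3 + 6 \left(-2\right) = -3 - 12 = -15$)
$l = -34811410$ ($l = \left(5407 + 1155\right) \left(-5290 - 15\right) = 6562 \left(-5305\right) = -34811410$)
$\left(5051 + l\right) + \left(\left(10342 + 6287\right) - 4868\right) = \left(5051 - 34811410\right) + \left(\left(10342 + 6287\right) - 4868\right) = -34806359 + \left(16629 - 4868\right) = -34806359 + 11761 = -34794598$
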